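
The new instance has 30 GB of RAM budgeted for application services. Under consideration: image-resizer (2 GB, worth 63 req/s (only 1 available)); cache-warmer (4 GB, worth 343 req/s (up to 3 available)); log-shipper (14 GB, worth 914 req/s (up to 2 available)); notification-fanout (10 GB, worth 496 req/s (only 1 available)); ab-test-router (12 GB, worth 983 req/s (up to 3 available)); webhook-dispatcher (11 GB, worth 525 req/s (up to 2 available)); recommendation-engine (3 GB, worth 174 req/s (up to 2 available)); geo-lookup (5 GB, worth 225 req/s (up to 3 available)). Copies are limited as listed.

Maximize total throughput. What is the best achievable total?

2372

A density-first pass picks 3×cache-warmer + ab-test-router + 2×recommendation-engine — 2360 at 30 GB.
Replace 2×cache-warmer and 2×recommendation-engine with image-resizer + ab-test-router: the trade gains 12 net, giving 2372 at 30 GB.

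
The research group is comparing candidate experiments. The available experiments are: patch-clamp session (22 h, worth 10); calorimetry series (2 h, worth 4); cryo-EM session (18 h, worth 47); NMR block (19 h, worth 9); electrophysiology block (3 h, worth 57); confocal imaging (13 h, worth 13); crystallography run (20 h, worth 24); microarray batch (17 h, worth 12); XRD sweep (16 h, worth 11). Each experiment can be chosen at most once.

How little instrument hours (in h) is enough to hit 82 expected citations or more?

21

Need the lightest bundle worth ≥ 82.
cryo-EM session + electrophysiology block: 104 expected citations at 21 h.
Below 21 h the best achievable stays under 82.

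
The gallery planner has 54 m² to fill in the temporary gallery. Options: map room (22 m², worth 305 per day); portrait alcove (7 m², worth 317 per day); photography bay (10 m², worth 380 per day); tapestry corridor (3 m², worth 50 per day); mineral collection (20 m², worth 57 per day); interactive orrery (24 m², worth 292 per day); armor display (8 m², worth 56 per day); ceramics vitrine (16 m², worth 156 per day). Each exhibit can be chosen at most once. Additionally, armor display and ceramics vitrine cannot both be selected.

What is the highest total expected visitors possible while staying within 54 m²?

1108

Taking map room + portrait alcove + photography bay + tapestry corridor + armor display: 50 m² used, 1108 in expected visitors.
Runner-up portrait alcove + photography bay + tapestry corridor + interactive orrery + armor display tops out at 1095.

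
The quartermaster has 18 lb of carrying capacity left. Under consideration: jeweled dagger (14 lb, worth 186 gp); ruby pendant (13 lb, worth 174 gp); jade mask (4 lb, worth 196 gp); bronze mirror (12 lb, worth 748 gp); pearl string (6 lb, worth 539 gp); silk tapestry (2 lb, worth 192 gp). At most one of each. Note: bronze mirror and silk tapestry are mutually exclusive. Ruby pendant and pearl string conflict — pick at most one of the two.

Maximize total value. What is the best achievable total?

1287

Taking the top-ratio items first gives jade mask + pearl string + silk tapestry for 927 (12 lb).
Replace jade mask and silk tapestry with bronze mirror: the trade gains 360 net, giving 1287 at 18 lb.
Next best is jade mask + bronze mirror at 944 (16 lb) — short by 343.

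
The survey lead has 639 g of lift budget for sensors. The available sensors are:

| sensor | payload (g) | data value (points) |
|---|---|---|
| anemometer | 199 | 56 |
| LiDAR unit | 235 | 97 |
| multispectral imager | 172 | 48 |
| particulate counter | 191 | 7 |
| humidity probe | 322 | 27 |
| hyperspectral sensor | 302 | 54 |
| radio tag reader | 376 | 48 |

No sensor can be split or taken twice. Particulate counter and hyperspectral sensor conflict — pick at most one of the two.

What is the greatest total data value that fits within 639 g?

201

Taking anemometer + LiDAR unit + multispectral imager: 606 g used, 201 in data value.
No other feasible combination exceeds 201.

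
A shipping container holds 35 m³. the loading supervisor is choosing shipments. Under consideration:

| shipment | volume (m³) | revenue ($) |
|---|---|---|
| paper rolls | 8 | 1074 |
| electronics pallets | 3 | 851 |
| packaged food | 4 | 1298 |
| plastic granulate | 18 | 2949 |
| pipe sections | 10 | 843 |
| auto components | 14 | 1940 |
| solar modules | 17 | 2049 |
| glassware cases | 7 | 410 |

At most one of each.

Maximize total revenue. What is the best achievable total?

6172

By revenue per m³: packaged food 324.50, electronics pallets 283.67, plastic granulate 163.83 lead.
Best packing: paper rolls + electronics pallets + packaged food + plastic granulate — 33 m³, 6172 total.
An exhaustive check of the 256 subsets confirms 6172.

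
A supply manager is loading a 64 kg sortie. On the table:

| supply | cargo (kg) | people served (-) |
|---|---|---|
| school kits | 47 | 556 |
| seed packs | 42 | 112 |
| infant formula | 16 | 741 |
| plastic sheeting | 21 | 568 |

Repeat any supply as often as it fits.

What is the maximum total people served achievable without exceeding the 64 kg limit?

2964

By people served per kg: infant formula 46.31, plastic sheeting 27.05, school kits 11.83 lead.
The ratio ordering already packs tightly: 4×infant formula, 64 kg, 2964.
That's the maximum — no swap from here does better than 2964.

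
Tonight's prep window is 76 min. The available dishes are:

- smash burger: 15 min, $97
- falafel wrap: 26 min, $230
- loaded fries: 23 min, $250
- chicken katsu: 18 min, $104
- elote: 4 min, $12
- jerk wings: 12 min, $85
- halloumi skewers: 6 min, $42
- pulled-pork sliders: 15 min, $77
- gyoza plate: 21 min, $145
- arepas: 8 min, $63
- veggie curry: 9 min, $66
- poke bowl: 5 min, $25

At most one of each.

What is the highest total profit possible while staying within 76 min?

Taking the top-ratio dishes first gives falafel wrap + loaded fries + elote + halloumi skewers + arepas + veggie curry for 663 (76 min).
Replace elote and arepas with jerk wings: the trade gains 10 net, giving 673 at 76 min.
Runner-up falafel wrap + loaded fries + jerk wings + halloumi skewers + arepas tops out at 670.

673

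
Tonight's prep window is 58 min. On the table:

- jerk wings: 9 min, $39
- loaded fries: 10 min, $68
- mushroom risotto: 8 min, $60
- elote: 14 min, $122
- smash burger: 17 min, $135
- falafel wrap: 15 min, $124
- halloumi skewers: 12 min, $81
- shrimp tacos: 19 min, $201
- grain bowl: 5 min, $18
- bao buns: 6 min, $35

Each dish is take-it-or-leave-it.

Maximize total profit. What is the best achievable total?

518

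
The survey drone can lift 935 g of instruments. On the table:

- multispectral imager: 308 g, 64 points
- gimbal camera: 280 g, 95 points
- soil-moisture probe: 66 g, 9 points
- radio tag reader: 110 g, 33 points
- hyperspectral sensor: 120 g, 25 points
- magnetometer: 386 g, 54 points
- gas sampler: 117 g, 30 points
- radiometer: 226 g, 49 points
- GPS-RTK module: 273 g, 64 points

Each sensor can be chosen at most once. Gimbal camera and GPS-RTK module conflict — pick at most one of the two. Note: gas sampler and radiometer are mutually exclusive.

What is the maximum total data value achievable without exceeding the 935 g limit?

247

Density check — gimbal camera 0.34, radio tag reader 0.30, gas sampler 0.26 are the best per g.
Best packing: multispectral imager + gimbal camera + radio tag reader + hyperspectral sensor + gas sampler — 935 g, 247 total.
Next best is multispectral imager + gimbal camera + radio tag reader + radiometer at 241 (924 g) — short by 6.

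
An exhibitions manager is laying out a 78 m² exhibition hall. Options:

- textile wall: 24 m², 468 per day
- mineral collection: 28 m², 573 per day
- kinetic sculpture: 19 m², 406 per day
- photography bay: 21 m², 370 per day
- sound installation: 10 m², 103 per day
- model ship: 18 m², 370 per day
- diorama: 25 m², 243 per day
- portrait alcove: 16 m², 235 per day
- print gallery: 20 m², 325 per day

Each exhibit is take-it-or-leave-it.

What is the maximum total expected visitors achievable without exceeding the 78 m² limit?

1479

Density check — kinetic sculpture 21.37, model ship 20.56, mineral collection 20.46 are the best per m².
Greedy by ratio would take mineral collection + kinetic sculpture + sound installation + model ship: 75 m² used, total 1452.
Replace mineral collection and sound installation with textile wall + portrait alcove: the trade gains 27 net, giving 1479 at 77 m².
The closest alternative, kinetic sculpture + photography bay + model ship + print gallery, reaches only 1471.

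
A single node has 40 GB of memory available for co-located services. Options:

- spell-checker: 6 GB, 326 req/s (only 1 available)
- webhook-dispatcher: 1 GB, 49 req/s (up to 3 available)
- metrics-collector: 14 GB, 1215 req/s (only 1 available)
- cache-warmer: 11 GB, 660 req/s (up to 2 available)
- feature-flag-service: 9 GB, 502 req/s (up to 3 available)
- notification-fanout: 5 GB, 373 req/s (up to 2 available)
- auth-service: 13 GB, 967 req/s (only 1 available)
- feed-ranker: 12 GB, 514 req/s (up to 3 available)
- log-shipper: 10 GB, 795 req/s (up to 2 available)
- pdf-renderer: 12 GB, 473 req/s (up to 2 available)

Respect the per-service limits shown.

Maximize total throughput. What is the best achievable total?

Density check — metrics-collector 86.79, log-shipper 79.50, notification-fanout 74.60 are the best per GB.
Taking webhook-dispatcher + metrics-collector + notification-fanout + 2×log-shipper: 40 GB used, 3227 in throughput.
Every other selection either busts 40 GB or exceeds an availability limit or fails to beat 3227.

3227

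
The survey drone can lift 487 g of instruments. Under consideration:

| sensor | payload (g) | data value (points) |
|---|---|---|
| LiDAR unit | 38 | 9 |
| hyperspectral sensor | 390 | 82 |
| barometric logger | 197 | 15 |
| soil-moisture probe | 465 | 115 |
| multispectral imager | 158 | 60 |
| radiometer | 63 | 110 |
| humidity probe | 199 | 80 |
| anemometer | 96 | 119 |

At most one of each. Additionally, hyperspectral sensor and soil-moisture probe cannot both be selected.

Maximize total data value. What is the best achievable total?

318

Density check — radiometer 1.75, anemometer 1.24, humidity probe 0.40 are the best per g.
LiDAR unit + radiometer + humidity probe + anemometer uses 396 of the 487 g and totals 318.
No other feasible combination exceeds 318.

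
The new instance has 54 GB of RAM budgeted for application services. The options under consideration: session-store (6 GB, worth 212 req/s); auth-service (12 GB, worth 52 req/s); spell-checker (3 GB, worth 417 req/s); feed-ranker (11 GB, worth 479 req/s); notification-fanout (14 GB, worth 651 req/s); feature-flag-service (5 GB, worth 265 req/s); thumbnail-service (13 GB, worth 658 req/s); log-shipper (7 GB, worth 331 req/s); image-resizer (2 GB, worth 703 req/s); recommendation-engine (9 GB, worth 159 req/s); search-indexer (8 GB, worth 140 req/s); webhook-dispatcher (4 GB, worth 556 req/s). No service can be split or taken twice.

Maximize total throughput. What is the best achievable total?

3795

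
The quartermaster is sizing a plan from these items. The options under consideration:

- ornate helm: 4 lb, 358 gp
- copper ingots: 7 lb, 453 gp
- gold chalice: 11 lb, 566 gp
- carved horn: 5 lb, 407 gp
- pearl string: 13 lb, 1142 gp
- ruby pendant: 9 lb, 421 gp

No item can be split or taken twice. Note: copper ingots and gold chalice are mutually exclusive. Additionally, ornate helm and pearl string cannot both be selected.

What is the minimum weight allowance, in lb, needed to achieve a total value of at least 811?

11

Need the lightest bundle worth ≥ 811.
ornate helm + copper ingots reaches 811 using 11 lb.
No combination under 11 lb hits 811.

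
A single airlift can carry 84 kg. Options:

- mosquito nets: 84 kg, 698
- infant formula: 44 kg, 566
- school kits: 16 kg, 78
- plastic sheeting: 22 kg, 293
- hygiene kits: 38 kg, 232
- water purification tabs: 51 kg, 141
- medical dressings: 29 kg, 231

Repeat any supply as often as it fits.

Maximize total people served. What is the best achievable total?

957

Best packing: school kits + 3×plastic sheeting — 82 kg, 957 total.
That's the maximum — no swap from here does better than 957.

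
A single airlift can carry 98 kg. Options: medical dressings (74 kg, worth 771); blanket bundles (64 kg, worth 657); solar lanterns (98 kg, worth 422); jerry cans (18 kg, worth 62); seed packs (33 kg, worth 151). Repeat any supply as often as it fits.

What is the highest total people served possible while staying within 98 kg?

Medical dressings + jerry cans uses 92 of the 98 kg and totals 833.

833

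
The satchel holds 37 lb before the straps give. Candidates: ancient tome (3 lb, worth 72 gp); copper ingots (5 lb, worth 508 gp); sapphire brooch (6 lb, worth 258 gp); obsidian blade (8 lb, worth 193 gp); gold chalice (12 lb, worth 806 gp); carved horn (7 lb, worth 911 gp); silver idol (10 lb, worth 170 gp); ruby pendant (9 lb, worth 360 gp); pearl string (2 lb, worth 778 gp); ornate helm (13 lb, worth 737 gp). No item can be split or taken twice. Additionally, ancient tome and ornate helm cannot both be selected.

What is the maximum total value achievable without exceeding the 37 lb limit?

3363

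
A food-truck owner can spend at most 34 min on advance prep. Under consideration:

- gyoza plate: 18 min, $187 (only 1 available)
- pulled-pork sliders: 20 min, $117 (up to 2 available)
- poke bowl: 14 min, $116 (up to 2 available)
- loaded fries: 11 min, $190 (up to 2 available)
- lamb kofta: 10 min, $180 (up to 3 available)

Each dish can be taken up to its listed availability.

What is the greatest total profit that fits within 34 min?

Density check — lamb kofta 18.00, loaded fries 17.27, gyoza plate 10.39 are the best per min.
Greedy by ratio would take 3×lamb kofta: 30 min used, total 540.
Dropping 2×lamb kofta frees 20 min; slotting in 2×loaded fries (22 min) lifts the total to 560 at 32 min.
The spare 2 min is too small for any remaining dish, and no exchange beats 560.

560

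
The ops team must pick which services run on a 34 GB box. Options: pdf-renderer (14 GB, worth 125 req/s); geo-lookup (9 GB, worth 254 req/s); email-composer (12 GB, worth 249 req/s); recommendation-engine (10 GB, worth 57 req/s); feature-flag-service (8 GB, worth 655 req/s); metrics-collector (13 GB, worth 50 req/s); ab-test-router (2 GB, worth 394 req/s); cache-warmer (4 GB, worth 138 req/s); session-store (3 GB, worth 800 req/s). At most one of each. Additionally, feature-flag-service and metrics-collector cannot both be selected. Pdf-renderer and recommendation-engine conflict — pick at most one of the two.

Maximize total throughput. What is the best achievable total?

Ranking by ratio (throughput/GB): session-store 266.67, ab-test-router 197.00, feature-flag-service 81.88.
Filling by ratio: geo-lookup + feature-flag-service + ab-test-router + cache-warmer + session-store for 2241, with 8 GB left unused.
Replace cache-warmer with email-composer: the trade gains 111 net, giving 2352 at 34 GB.
That's the maximum — no feasible swap from here does better than 2352.

2352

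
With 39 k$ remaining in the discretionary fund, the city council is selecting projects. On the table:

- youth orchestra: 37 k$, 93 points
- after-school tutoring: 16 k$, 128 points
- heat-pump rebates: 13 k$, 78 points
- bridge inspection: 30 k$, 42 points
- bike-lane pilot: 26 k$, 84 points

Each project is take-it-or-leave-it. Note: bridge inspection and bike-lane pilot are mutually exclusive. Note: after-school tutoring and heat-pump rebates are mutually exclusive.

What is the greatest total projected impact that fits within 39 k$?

Taking heat-pump rebates + bike-lane pilot: 39 k$ used, 162 in projected impact.
Next best is after-school tutoring at 128 (16 k$) — short by 34.

162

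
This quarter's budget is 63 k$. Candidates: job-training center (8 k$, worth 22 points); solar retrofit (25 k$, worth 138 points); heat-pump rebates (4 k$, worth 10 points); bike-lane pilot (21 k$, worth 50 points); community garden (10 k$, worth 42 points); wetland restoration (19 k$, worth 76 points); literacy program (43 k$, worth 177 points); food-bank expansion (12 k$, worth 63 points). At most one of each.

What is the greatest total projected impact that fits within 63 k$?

287

Filling by ratio: job-training center + solar retrofit + heat-pump rebates + community garden + food-bank expansion for 275, with 4 k$ left unused.
Dropping job-training center and community garden frees 18 k$; slotting in wetland restoration (19 k$) lifts the total to 287 at 60 k$.
Runner-up job-training center + solar retrofit + community garden + wetland restoration tops out at 278.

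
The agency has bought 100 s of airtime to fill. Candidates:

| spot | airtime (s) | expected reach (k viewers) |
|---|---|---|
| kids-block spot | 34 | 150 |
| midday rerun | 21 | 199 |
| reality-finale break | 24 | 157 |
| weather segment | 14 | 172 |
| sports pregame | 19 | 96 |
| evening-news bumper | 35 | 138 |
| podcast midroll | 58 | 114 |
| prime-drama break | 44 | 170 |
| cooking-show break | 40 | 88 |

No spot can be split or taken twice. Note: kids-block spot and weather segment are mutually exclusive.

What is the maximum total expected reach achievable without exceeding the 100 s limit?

Filling by ratio: midday rerun + reality-finale break + weather segment + sports pregame for 624, with 22 s left unused.
The 19 s tied up in sports pregame is better spent on evening-news bumper — total rises to 666 (94 s).
Runner-up midday rerun + weather segment + sports pregame + prime-drama break tops out at 637.

666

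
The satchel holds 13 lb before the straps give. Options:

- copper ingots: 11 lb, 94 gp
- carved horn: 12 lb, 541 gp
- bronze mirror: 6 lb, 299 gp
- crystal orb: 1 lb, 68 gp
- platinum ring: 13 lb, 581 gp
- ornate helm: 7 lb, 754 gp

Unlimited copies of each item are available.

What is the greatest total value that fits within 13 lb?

The ratio ordering already packs tightly: 6×crystal orb + ornate helm, 13 lb, 1162.

1162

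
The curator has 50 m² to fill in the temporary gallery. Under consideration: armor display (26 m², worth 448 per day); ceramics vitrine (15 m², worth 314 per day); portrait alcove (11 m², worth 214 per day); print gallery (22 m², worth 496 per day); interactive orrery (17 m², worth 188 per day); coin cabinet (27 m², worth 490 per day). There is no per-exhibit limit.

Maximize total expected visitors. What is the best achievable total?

1024

The ratio heuristic lands on 2×print gallery (992) but leaves 6 m² idle.
The 22 m² tied up in print gallery is better spent on ceramics vitrine + portrait alcove — total rises to 1024 (48 m²).
The spare 2 m² is too small for any remaining exhibit, and no exchange beats 1024.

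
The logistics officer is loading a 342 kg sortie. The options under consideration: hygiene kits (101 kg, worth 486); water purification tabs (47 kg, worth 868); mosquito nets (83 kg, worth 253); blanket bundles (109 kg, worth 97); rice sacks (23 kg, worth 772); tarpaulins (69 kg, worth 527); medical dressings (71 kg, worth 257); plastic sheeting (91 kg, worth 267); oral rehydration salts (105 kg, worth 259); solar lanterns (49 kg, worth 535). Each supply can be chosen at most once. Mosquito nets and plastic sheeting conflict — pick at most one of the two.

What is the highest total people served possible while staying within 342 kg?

The ratio heuristic lands on hygiene kits + water purification tabs + rice sacks + tarpaulins + solar lanterns (3188) but leaves 53 kg idle.
Dropping hygiene kits frees 101 kg; slotting in mosquito nets + medical dressings (154 kg) lifts the total to 3212 at 342 kg.
Nothing else feasible within 342 kg beats 3212.

3212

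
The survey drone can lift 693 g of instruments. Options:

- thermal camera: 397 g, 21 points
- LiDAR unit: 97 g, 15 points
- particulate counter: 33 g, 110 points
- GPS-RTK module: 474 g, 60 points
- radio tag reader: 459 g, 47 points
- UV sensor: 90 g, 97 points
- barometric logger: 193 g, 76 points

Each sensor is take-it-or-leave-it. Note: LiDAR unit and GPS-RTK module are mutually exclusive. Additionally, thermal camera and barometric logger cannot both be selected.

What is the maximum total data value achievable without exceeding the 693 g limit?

Density check — particulate counter 3.33, UV sensor 1.08, barometric logger 0.39 are the best per g.
LiDAR unit + particulate counter + UV sensor + barometric logger uses 413 of the 693 g and totals 298.
Runner-up particulate counter + UV sensor + barometric logger tops out at 283.

298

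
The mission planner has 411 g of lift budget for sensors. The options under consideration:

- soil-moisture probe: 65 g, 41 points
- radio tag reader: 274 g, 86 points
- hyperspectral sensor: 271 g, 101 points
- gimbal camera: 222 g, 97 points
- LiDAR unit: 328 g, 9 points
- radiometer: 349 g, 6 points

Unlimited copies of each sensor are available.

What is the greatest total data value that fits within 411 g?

246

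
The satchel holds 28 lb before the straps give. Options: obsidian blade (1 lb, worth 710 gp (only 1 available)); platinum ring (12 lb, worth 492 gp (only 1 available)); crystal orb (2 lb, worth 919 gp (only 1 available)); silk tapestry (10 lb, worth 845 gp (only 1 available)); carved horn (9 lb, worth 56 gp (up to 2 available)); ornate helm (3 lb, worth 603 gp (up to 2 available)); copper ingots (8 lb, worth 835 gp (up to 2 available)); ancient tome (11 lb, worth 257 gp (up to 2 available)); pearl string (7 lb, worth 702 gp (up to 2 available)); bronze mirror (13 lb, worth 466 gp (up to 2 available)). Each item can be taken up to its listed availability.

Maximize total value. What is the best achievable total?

4515

Taking the top-ratio items first gives obsidian blade + crystal orb + 2×ornate helm + 2×copper ingots for 4505 (25 lb).
The 8 lb tied up in copper ingots is better spent on silk tapestry — total rises to 4515 (27 lb).
Nothing else within 28 lb beats 4515.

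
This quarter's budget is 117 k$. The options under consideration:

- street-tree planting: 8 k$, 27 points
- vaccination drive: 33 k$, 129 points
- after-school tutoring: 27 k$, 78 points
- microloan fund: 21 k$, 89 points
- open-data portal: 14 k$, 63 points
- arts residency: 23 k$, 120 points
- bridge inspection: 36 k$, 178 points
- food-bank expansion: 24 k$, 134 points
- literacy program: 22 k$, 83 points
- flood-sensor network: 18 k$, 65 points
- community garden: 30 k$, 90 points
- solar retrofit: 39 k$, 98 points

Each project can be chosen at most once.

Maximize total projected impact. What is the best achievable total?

561

By projected impact per k$: food-bank expansion 5.58, arts residency 5.22, bridge inspection 4.94 lead.
Greedy by ratio would take open-data portal + arts residency + bridge inspection + food-bank expansion + flood-sensor network: 115 k$ used, total 560.
The 32 k$ tied up in open-data portal and flood-sensor network is better spent on vaccination drive — total rises to 561 (116 k$).
That's the maximum — no swap from here does better than 561.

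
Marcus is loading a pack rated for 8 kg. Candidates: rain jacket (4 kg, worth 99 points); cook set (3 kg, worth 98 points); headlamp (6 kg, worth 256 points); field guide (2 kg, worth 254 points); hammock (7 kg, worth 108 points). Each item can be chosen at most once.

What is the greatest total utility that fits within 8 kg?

510

Density check — field guide 127.00, headlamp 42.67, cook set 32.67, rain jacket 24.75 are the best per kg.
Taking headlamp + field guide: 8 kg used, 510 in utility.
No other feasible combination exceeds 510.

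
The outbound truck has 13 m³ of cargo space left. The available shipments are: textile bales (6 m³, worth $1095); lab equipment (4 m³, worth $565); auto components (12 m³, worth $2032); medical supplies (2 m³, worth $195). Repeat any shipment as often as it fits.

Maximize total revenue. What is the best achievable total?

2190

Best packing: 2×textile bales — 12 m³, 2190 total.
Nothing else within 13 m³ beats 2190.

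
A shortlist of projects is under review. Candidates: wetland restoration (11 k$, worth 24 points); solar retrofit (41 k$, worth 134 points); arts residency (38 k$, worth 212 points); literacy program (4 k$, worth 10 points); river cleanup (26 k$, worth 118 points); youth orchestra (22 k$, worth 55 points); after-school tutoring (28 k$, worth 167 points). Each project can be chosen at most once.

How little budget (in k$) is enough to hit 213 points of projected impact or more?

42

Need the lightest bundle worth ≥ 213.
arts residency + literacy program: 222 projected impact at 42 k$.
Any bundle with less than 42 k$ falls short of 213.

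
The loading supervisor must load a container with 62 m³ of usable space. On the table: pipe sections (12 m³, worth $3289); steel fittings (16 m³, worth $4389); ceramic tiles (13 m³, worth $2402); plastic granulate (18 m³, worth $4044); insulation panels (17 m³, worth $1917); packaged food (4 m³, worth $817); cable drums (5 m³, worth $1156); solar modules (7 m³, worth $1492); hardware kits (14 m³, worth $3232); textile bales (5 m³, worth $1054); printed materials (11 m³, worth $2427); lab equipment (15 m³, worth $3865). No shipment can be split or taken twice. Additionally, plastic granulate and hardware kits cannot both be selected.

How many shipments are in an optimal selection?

5

Best achievable revenue is 15931.
For example pipe sections + steel fittings + cable drums + hardware kits + lab equipment achieves it, using 62 m³.
Any selection reaching 15931 contains exactly 5 shipments.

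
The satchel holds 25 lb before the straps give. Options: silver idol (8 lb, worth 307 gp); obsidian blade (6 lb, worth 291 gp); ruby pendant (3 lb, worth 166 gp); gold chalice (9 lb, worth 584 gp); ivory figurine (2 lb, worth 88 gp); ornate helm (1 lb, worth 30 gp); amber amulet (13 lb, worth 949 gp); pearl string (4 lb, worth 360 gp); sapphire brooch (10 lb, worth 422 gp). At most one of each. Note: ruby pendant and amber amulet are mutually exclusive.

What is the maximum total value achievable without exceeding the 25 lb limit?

1688

Ranking by ratio (value/lb): pearl string 90.00, amber amulet 73.00, gold chalice 64.89, ruby pendant 55.33.
Taking obsidian blade + ivory figurine + amber amulet + pearl string: 25 lb used, 1688 in value.
The closest alternative, gold chalice + ivory figurine + ornate helm + amber amulet, reaches only 1651.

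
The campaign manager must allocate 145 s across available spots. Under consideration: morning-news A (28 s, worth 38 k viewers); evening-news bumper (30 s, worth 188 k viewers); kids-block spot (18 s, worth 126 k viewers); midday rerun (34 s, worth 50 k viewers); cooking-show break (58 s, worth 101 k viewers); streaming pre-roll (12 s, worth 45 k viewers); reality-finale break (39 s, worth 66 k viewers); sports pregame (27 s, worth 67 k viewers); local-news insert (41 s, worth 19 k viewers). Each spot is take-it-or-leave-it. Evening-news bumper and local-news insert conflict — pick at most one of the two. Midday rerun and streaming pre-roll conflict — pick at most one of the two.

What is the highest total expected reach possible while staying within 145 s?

Taking evening-news bumper + kids-block spot + cooking-show break + streaming pre-roll + sports pregame: 145 s used, 527 in expected reach.
That's the maximum — no feasible swap from here does better than 527.

527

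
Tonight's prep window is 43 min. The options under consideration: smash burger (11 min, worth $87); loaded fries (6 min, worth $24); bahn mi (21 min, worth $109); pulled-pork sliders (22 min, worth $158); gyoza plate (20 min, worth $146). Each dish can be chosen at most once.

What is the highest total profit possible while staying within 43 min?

304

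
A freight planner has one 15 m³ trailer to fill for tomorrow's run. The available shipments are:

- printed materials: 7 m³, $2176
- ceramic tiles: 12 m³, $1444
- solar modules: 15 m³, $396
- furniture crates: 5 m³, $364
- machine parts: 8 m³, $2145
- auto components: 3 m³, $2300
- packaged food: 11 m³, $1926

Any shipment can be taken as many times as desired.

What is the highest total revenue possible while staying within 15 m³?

11500

Ranking by ratio (revenue/m³): auto components 766.67, printed materials 310.86, machine parts 268.12.
Best packing: 5×auto components — 15 m³, 11500 total.
Nothing else within 15 m³ beats 11500.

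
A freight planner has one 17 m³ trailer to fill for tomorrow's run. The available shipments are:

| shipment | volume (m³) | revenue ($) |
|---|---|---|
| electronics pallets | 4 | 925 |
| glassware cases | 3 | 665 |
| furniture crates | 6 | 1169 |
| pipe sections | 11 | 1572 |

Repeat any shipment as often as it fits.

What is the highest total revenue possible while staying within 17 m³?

3845

By revenue per m³: electronics pallets 231.25, glassware cases 221.67, furniture crates 194.83 lead.
The ratio heuristic lands on 4×electronics pallets (3700) but leaves 1 m³ idle.
The 8 m³ tied up in 2×electronics pallets is better spent on 3×glassware cases — total rises to 3845 (17 m³).
Nothing else within 17 m³ beats 3845.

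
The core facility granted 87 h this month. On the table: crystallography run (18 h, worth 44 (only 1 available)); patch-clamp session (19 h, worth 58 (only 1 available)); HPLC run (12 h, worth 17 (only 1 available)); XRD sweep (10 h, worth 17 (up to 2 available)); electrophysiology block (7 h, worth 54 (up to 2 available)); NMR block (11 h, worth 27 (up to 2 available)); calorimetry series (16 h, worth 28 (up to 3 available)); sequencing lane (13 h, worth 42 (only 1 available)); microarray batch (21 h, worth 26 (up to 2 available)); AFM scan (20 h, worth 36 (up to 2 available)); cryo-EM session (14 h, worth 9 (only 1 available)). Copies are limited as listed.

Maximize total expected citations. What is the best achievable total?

Best packing: crystallography run + patch-clamp session + 2×electrophysiology block + 2×NMR block + sequencing lane — 86 h, 306 total.
The spare 1 h is too small for any remaining experiment, and no exchange beats 306.

306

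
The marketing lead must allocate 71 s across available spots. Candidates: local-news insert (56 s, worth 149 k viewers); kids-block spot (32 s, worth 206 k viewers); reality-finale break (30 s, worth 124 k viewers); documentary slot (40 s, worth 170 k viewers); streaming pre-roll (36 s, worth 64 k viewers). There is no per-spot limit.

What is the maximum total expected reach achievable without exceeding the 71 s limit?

412

2×kids-block spot uses 64 of the 71 s and totals 412.
Nothing else within 71 s beats 412.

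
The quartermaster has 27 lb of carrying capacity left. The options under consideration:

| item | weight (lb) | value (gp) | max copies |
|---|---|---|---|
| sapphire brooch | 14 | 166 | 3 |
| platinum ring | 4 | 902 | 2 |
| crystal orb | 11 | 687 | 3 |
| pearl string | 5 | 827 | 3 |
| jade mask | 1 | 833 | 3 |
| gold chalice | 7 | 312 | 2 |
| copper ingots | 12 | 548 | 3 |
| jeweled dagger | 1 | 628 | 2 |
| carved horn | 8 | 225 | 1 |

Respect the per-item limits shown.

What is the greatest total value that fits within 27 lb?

7412

Filling by ratio: 2×platinum ring + 2×pearl string + 3×jade mask + 2×jeweled dagger for 7213, with 4 lb left unused.
Replace jeweled dagger with pearl string: the trade gains 199 net, giving 7412 at 27 lb.
That's the maximum — no swap from here does better than 7412.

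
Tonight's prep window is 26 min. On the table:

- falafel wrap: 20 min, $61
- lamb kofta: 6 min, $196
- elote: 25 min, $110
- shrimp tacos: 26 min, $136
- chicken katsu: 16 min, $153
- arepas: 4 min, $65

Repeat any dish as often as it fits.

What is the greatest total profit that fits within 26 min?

784

Taking 4×lamb kofta: 24 min used, 784 in profit.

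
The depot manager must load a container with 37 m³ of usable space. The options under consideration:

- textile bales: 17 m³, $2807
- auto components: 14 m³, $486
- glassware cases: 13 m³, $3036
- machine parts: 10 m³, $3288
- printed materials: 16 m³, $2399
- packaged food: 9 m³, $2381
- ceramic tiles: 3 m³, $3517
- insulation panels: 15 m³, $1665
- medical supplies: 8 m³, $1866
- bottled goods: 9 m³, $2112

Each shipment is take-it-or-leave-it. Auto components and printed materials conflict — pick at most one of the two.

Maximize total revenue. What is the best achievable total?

12222

Density check — ceramic tiles 1172.33, machine parts 328.80, packaged food 264.56, bottled goods 234.67 are the best per m³.
Taking the top-ratio shipments first gives machine parts + packaged food + ceramic tiles + bottled goods for 11298 (31 m³).
Replace bottled goods with glassware cases: the trade gains 924 net, giving 12222 at 35 m³.
That's the maximum — no feasible swap from here does better than 12222.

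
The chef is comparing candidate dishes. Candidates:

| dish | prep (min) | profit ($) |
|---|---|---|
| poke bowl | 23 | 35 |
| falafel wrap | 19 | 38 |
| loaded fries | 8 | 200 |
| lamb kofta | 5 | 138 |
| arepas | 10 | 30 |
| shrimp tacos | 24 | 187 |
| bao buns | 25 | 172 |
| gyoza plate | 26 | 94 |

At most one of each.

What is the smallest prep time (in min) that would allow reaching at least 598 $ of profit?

62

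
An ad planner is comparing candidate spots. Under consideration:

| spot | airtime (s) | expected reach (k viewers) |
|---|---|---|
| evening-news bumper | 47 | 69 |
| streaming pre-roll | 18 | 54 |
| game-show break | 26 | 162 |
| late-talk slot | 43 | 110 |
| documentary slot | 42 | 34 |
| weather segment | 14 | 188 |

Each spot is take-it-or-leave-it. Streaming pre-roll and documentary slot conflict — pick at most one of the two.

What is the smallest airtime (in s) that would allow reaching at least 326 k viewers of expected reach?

Minimise s subject to total expected reach ≥ 326.
Taking game-show break + weather segment gives 350 (≥ 326) for 40 s.
Below 40 s the best achievable stays under 326.

40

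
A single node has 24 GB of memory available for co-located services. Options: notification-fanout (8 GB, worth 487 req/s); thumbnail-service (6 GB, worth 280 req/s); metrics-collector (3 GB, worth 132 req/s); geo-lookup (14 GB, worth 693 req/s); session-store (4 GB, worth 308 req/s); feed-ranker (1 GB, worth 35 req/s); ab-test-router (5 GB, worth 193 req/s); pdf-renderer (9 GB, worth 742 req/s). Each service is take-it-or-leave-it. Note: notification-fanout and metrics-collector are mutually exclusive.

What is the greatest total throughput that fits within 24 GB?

1572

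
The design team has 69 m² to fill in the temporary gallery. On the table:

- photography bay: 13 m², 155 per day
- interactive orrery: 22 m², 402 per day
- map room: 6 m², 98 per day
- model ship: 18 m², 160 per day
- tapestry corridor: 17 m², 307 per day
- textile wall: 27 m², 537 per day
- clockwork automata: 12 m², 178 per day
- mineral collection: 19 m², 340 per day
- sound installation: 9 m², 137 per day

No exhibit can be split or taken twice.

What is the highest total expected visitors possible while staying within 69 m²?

1282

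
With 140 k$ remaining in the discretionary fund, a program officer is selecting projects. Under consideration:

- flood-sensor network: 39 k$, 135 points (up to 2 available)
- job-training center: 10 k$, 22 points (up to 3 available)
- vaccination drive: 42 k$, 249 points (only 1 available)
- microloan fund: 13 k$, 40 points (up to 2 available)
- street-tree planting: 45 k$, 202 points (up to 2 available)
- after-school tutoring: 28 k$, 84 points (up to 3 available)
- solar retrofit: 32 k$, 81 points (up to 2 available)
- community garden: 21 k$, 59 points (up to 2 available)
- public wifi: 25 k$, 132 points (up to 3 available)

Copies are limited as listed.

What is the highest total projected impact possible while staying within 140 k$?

715

Greedy by ratio would take job-training center + vaccination drive + microloan fund + 3×public wifi: 140 k$ used, total 707.
Dropping job-training center and microloan fund and public wifi frees 48 k$; slotting in street-tree planting (45 k$) lifts the total to 715 at 137 k$.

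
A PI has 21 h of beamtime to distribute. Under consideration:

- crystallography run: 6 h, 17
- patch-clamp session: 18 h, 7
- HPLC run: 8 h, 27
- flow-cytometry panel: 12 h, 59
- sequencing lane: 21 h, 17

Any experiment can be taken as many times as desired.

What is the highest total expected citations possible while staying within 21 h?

Taking HPLC run + flow-cytometry panel: 20 h used, 86 in expected citations.
No other feasible combination exceeds 86.

86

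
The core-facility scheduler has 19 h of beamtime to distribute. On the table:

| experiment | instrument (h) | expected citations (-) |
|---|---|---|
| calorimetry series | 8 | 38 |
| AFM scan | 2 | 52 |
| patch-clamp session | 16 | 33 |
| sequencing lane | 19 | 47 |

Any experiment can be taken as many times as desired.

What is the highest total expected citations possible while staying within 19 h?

468

By expected citations per h: AFM scan 26.00, calorimetry series 4.75, sequencing lane 2.47, patch-clamp session 2.06 lead.
The ratio ordering already packs tightly: 9×AFM scan, 18 h, 468.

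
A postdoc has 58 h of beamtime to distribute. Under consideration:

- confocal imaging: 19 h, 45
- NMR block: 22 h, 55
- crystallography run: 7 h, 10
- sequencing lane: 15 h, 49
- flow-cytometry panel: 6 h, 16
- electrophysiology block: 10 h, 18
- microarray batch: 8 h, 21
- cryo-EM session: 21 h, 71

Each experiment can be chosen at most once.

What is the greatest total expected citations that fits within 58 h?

175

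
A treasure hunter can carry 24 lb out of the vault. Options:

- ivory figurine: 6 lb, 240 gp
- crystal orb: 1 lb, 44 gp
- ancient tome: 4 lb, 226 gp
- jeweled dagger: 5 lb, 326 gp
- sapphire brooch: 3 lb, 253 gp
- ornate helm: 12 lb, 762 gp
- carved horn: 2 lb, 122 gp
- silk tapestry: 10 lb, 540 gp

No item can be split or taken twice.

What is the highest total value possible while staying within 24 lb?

Ranking by ratio (value/lb): sapphire brooch 84.33, jeweled dagger 65.20, ornate helm 63.50, carved horn 61.00.
Taking the top-ratio items first gives crystal orb + jeweled dagger + sapphire brooch + ornate helm + carved horn for 1507 (23 lb).
The 3 lb tied up in crystal orb and carved horn is better spent on ancient tome — total rises to 1567 (24 lb).
Nothing else within 24 lb beats 1567.

1567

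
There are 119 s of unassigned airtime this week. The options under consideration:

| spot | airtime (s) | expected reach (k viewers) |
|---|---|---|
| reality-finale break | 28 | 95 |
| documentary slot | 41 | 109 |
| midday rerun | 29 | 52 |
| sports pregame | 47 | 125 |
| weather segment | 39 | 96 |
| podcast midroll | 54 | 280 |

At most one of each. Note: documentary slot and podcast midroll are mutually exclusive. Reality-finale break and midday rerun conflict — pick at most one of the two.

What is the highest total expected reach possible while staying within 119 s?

405

Sports pregame + podcast midroll uses 101 of the 119 s and totals 405.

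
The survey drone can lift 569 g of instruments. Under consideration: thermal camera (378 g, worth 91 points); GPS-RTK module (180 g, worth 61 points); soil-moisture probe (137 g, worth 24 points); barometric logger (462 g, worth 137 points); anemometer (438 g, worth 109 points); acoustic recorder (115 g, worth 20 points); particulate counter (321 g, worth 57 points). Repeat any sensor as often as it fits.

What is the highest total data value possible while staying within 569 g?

183

The ratio ordering already packs tightly: 3×GPS-RTK module, 540 g, 183.
Nothing else within 569 g beats 183.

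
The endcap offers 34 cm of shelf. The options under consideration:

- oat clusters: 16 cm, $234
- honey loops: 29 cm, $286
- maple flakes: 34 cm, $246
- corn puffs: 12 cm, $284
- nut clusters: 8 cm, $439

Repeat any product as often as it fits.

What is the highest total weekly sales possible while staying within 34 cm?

4×nut clusters uses 32 of the 34 cm and totals 1756.
Nothing else within 34 cm beats 1756.

1756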